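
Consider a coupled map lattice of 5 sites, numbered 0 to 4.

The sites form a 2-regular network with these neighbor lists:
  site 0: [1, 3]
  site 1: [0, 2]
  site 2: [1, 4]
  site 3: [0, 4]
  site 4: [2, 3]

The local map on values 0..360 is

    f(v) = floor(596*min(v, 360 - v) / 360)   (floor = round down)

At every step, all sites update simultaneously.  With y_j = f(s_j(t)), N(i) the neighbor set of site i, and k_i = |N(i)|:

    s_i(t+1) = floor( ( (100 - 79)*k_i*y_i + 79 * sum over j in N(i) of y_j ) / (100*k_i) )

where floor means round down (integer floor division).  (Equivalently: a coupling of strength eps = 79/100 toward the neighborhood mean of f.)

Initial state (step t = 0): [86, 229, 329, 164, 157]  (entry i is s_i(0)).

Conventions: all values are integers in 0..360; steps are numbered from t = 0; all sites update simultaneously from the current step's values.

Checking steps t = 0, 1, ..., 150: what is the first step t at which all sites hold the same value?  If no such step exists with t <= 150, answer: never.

Answer: 15
Key observation: Synchronization is absorbing here: once all sites are equal they stay equal, and step 15 is the first all-equal step.

Derivation:
t=0: [86, 229, 329, 164, 157]  (not all equal)
t=1: [222, 121, 198, 215, 181]  (not all equal)
t=2: [221, 237, 252, 257, 262]  (not all equal)
t=3: [195, 203, 181, 190, 171]  (not all equal)
t=4: [270, 279, 276, 278, 287]  (not all equal)
t=5: [137, 141, 129, 134, 133]  (not all equal)
t=6: [226, 222, 223, 222, 217]  (not all equal)
t=7: [226, 224, 230, 228, 228]  (not all equal)
t=8: [221, 219, 220, 219, 216]  (not all equal)
t=9: [232, 231, 234, 233, 233]  (not all equal)
t=10: [211, 210, 210, 210, 209]  (not all equal)
t=11: [247, 247, 248, 247, 248]  (not all equal)
t=12: [187, 186, 185, 186, 185]  (not all equal)
t=13: [287, 287, 288, 287, 288]  (not all equal)
t=14: [120, 119, 119, 119, 119]  (not all equal)
t=15: [197, 197, 197, 197, 197]  (all equal)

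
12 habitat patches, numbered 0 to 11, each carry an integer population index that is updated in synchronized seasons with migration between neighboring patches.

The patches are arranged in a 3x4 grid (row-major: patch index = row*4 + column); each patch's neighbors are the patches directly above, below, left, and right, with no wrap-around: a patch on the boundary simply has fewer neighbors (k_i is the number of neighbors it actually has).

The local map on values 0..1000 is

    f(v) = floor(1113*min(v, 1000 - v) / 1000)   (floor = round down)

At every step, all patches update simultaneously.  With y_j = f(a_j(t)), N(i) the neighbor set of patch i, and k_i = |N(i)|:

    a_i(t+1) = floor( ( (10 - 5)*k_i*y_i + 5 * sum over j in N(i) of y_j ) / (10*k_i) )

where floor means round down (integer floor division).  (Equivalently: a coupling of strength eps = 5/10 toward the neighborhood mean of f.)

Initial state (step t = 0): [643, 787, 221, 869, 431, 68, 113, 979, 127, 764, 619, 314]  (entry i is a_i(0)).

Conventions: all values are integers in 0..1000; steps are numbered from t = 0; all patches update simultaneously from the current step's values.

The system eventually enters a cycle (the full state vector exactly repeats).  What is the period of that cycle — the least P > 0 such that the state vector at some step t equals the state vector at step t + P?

Simulating step by step:
t=0: [643, 787, 221, 869, 431, 68, 113, 979, 127, 764, 619, 314]
t=1: [377, 238, 207, 139, 341, 175, 158, 114, 255, 237, 334, 286]
t=2: [370, 272, 213, 166, 338, 232, 202, 170, 302, 272, 311, 283]
t=3: [375, 302, 236, 198, 355, 279, 240, 214, 337, 307, 313, 290]
t=4: [391, 332, 268, 235, 381, 322, 278, 253, 371, 342, 329, 307]
t=5: [415, 366, 305, 275, 412, 364, 317, 292, 407, 379, 354, 332]
t=6: [446, 404, 347, 318, 448, 407, 358, 333, 445, 419, 387, 364]
t=7: [484, 446, 393, 365, 489, 452, 403, 377, 488, 462, 426, 402]
t=8: [529, 494, 443, 417, 536, 501, 453, 426, 536, 510, 471, 446]
t=9: [528, 536, 499, 473, 523, 541, 507, 481, 523, 538, 519, 497]
t=10: [524, 523, 542, 535, 525, 518, 540, 538, 526, 519, 536, 544]
t=11: [529, 527, 514, 514, 529, 531, 514, 512, 529, 530, 516, 511]
t=12: [524, 527, 537, 540, 523, 524, 537, 542, 523, 525, 536, 542]
t=13: [528, 525, 516, 511, 529, 526, 516, 510, 529, 526, 516, 510]
t=14: [525, 529, 537, 542, 524, 528, 537, 543, 524, 528, 537, 543]
t=15: [527, 523, 515, 510, 528, 524, 515, 509, 528, 524, 515, 509]
t=16: [526, 530, 538, 543, 525, 529, 538, 544, 526, 530, 538, 544]
t=17: [526, 522, 514, 509, 527, 523, 514, 508, 526, 522, 514, 508]
t=18: [528, 532, 539, 544, 527, 531, 539, 545, 528, 532, 539, 545]
t=19: [524, 519, 513, 508, 524, 520, 513, 507, 524, 519, 513, 507]
t=20: [530, 535, 541, 546, 529, 534, 541, 546, 530, 535, 541, 546]
t=21: [521, 517, 510, 506, 522, 517, 510, 505, 521, 517, 510, 506]
t=22: [533, 537, 544, 548, 533, 537, 544, 548, 533, 537, 544, 548]
t=23: [518, 514, 507, 504, 518, 514, 507, 503, 518, 514, 507, 504]
t=24: [537, 540, 547, 551, 536, 540, 547, 551, 537, 540, 547, 551]
t=25: [514, 510, 504, 500, 514, 510, 504, 499, 514, 510, 504, 500]
t=26: [541, 545, 551, 554, 540, 545, 551, 554, 541, 545, 551, 554]
t=27: [509, 505, 499, 496, 509, 505, 499, 496, 509, 505, 499, 496]
t=28: [547, 550, 553, 552, 546, 550, 554, 552, 547, 550, 553, 552]
t=29: [503, 500, 497, 497, 503, 500, 497, 497, 503, 500, 497, 497]
t=30: [553, 555, 553, 553, 553, 555, 553, 553, 553, 555, 553, 553]
t=31: [496, 495, 496, 497, 496, 495, 496, 497, 496, 495, 496, 497]
t=32: [551, 550, 551, 552, 551, 550, 551, 552, 551, 550, 551, 552]
t=33: [499, 499, 499, 498, 499, 499, 499, 498, 499, 499, 499, 498]
t=34: [555, 555, 554, 554, 555, 555, 554, 554, 555, 555, 554, 554]
t=35: [495, 495, 495, 496, 495, 495, 495, 496, 495, 495, 495, 496]
t=36: [550, 550, 550, 551, 550, 550, 550, 551, 550, 550, 550, 551]
t=37: [500, 500, 499, 499, 500, 500, 499, 499, 500, 500, 499, 499]
t=38: [556, 555, 555, 555, 556, 555, 555, 555, 556, 555, 555, 555]
t=39: [494, 494, 495, 495, 494, 494, 495, 495, 494, 494, 495, 495]
t=40: [549, 549, 549, 550, 549, 549, 549, 550, 549, 549, 549, 550]
t=41: [501, 501, 500, 500, 501, 501, 500, 500, 501, 501, 500, 500]
t=42: [555, 555, 555, 556, 555, 555, 555, 556, 555, 555, 555, 556]
t=43: [495, 495, 494, 494, 495, 495, 494, 494, 495, 495, 494, 494]
t=44: [550, 549, 549, 549, 550, 549, 549, 549, 550, 549, 549, 549]
t=45: [500, 500, 501, 501, 500, 500, 501, 501, 500, 500, 501, 501]
t=46: [556, 555, 555, 555, 556, 555, 555, 555, 556, 555, 555, 555]

Answer: 8
Key observation: The state at step 38, [556, 555, 555, 555, 556, 555, 555, 555, 556, 555, 555, 555], reappears at step 46 — and no state repeats earlier — so the cycle the system enters has period 8.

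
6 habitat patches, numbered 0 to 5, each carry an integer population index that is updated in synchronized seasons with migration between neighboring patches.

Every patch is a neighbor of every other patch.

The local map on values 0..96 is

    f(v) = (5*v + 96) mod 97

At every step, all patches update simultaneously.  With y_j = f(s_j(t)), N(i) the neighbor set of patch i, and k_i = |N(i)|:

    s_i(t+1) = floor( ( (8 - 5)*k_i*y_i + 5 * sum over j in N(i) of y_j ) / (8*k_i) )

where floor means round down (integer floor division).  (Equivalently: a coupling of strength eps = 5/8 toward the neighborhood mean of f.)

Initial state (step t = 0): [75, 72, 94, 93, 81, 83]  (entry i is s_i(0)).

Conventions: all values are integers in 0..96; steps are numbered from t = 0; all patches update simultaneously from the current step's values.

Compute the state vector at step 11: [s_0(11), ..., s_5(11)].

Simulating step by step:
t=0: [75, 72, 94, 93, 81, 83]
t=1: [64, 60, 64, 62, 47, 50]
t=2: [29, 24, 29, 26, 32, 35]
t=3: [47, 41, 47, 43, 51, 55]
t=4: [41, 33, 41, 36, 46, 51]
t=5: [35, 49, 35, 53, 41, 48]
t=6: [60, 53, 60, 58, 43, 52]
t=7: [35, 50, 35, 57, 38, 49]
t=8: [74, 68, 74, 77, 78, 67]
t=9: [62, 54, 62, 65, 42, 53]
t=10: [33, 47, 33, 36, 32, 46]
t=11: [60, 54, 60, 64, 59, 52]

Answer: [60, 54, 60, 64, 59, 52]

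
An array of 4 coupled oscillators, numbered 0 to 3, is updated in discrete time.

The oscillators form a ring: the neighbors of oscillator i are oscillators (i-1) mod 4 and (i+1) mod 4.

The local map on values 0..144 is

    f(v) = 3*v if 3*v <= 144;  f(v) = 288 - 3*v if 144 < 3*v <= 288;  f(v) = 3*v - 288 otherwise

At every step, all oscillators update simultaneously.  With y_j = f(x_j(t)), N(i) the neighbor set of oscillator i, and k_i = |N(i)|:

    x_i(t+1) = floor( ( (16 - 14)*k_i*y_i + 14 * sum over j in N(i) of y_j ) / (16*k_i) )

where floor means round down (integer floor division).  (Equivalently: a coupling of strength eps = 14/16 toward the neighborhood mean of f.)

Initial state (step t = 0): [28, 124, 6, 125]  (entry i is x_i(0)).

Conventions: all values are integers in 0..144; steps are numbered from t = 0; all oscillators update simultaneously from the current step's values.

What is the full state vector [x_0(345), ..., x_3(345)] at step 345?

Simulating step by step:
t=0: [28, 124, 6, 125]
t=1: [85, 55, 77, 55]
t=2: [111, 54, 114, 54]
t=3: [115, 59, 117, 59]
t=4: [104, 66, 105, 66]
t=5: [81, 33, 82, 33]
t=6: [92, 50, 91, 50]
t=7: [122, 29, 122, 29]
t=8: [85, 79, 85, 79]
t=9: [48, 35, 48, 35]
t=10: [109, 139, 109, 139]
t=11: [117, 50, 117, 50]
t=12: [128, 72, 128, 72]
t=13: [75, 93, 75, 93]
t=14: [15, 56, 15, 56]
t=15: [110, 54, 110, 54]
t=16: [115, 52, 115, 52]
t=17: [122, 66, 122, 66]
t=18: [88, 79, 88, 79]
t=19: [47, 27, 47, 27]
t=20: [88, 133, 88, 133]
t=21: [100, 34, 100, 34]
t=22: [90, 23, 90, 23]
t=23: [62, 24, 62, 24]
t=24: [75, 98, 75, 98]
t=25: [13, 55, 13, 55]
t=26: [112, 49, 112, 49]
t=27: [129, 59, 129, 59]
t=28: [109, 100, 109, 100]
t=29: [15, 35, 15, 35]
t=30: [97, 52, 97, 52]
t=31: [115, 19, 115, 19]
t=32: [57, 57, 57, 57]
t=33: [117, 117, 117, 117]
t=34: [63, 63, 63, 63]
t=35: [99, 99, 99, 99]
t=36: [9, 9, 9, 9]
t=37: [27, 27, 27, 27]
t=38: [81, 81, 81, 81]
t=39: [45, 45, 45, 45]
t=40: [135, 135, 135, 135]
t=41: [117, 117, 117, 117]

Answer: [117, 117, 117, 117]
Key observation: The state at step 33, [117, 117, 117, 117], reappears at step 41: the system is in a cycle of period 8 from step 33 on.  Therefore the state at step 345 equals the state at step 33 + ((345 - 33) mod 8) = 33, which is [117, 117, 117, 117].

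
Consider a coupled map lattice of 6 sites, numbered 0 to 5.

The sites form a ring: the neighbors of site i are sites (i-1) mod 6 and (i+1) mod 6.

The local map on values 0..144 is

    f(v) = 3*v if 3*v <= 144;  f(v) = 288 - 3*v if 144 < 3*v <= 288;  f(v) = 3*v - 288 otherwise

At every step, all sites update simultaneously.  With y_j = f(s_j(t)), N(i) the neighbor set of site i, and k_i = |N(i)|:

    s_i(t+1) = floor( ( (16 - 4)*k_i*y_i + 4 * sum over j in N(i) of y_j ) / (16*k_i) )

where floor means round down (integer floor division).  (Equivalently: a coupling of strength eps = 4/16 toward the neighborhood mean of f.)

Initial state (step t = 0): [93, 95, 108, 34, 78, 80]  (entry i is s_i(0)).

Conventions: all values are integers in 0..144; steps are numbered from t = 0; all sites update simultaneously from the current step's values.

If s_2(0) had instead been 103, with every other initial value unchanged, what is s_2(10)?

Simulating step by step:
t=0: [93, 95, 103, 34, 78, 80]
t=1: [13, 6, 28, 85, 59, 43]
t=2: [47, 28, 69, 49, 103, 115]
t=3: [123, 90, 88, 118, 40, 63]
t=4: [75, 26, 28, 67, 110, 99]
t=5: [58, 76, 83, 81, 43, 19]
t=6: [100, 64, 42, 54, 109, 73]
t=7: [29, 89, 122, 115, 53, 58]
t=8: [82, 36, 68, 68, 118, 112]
t=9: [51, 96, 87, 81, 66, 49]
t=10: [118, 20, 25, 48, 90, 133]

Answer: s_2(10) = 25
Key observation: This trace re-runs the system from the modified initial state.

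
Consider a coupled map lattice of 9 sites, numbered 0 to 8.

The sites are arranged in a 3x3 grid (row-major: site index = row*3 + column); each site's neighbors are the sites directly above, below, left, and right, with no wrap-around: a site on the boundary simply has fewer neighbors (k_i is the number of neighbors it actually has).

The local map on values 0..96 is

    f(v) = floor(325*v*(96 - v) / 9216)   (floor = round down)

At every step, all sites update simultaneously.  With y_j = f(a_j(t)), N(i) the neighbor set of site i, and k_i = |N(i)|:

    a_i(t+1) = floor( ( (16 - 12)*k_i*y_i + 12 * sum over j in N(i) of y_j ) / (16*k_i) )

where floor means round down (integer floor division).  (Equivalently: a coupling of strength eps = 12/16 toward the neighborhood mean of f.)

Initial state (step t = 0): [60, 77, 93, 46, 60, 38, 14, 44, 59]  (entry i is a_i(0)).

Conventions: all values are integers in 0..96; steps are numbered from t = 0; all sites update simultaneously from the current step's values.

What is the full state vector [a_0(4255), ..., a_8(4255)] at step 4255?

Simulating step by step:
t=0: [60, 77, 93, 46, 60, 38, 14, 44, 59]
t=1: [68, 53, 50, 68, 73, 59, 70, 68, 77]
t=2: [71, 71, 78, 64, 69, 66, 66, 60, 66]
t=3: [65, 59, 61, 67, 68, 63, 72, 69, 71]
t=4: [71, 72, 74, 66, 69, 69, 64, 63, 67]
t=5: [63, 61, 61, 67, 66, 63, 71, 69, 68]
t=6: [71, 73, 74, 68, 69, 71, 65, 65, 68]
t=7: [62, 60, 59, 66, 64, 62, 69, 68, 66]
t=8: [72, 74, 75, 70, 71, 72, 67, 68, 70]
t=9: [60, 58, 57, 63, 62, 60, 66, 65, 63]
t=10: [75, 76, 76, 73, 74, 75, 71, 71, 73]
t=11: [55, 54, 53, 58, 57, 56, 60, 60, 58]
t=12: [78, 79, 78, 77, 77, 78, 76, 76, 77]
t=13: [49, 49, 48, 51, 50, 50, 52, 52, 51]
t=14: [80, 81, 81, 80, 80, 80, 80, 80, 80]
t=15: [43, 43, 43, 45, 44, 44, 45, 45, 45]
t=16: [80, 80, 80, 80, 80, 80, 80, 80, 80]
t=17: [45, 45, 45, 45, 45, 45, 45, 45, 45]
t=18: [80, 80, 80, 80, 80, 80, 80, 80, 80]

Answer: [45, 45, 45, 45, 45, 45, 45, 45, 45]
Key observation: The state at step 16, [80, 80, 80, 80, 80, 80, 80, 80, 80], reappears at step 18: the system is in a cycle of period 2 from step 16 on.  Therefore the state at step 4255 equals the state at step 16 + ((4255 - 16) mod 2) = 17, which is [45, 45, 45, 45, 45, 45, 45, 45, 45].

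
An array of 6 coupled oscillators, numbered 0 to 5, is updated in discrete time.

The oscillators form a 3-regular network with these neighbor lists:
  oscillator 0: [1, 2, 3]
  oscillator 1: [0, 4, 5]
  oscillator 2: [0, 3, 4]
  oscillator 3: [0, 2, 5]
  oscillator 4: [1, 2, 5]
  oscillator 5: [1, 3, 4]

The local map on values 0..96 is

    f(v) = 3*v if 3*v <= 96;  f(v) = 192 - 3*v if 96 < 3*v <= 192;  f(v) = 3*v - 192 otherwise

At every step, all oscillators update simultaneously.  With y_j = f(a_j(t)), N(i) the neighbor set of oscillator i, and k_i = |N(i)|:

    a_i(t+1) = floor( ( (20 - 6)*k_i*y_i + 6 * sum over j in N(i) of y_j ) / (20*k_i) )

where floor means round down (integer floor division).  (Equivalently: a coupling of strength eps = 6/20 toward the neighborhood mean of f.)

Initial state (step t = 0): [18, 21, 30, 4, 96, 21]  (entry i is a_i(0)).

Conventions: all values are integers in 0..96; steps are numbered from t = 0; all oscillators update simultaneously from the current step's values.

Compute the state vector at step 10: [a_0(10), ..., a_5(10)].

Answer: [18, 13, 57, 54, 16, 51]

Derivation:
t=0: [18, 21, 30, 4, 96, 21]
t=1: [54, 65, 79, 29, 88, 61]
t=2: [34, 13, 50, 69, 56, 22]
t=3: [72, 45, 42, 30, 31, 54]
t=4: [38, 54, 66, 75, 80, 45]
t=5: [61, 39, 20, 37, 42, 51]
t=6: [27, 63, 57, 67, 63, 49]
t=7: [60, 15, 24, 21, 9, 33]
t=8: [26, 44, 60, 61, 39, 78]
t=9: [62, 61, 24, 19, 63, 43]
t=10: [18, 13, 57, 54, 16, 51]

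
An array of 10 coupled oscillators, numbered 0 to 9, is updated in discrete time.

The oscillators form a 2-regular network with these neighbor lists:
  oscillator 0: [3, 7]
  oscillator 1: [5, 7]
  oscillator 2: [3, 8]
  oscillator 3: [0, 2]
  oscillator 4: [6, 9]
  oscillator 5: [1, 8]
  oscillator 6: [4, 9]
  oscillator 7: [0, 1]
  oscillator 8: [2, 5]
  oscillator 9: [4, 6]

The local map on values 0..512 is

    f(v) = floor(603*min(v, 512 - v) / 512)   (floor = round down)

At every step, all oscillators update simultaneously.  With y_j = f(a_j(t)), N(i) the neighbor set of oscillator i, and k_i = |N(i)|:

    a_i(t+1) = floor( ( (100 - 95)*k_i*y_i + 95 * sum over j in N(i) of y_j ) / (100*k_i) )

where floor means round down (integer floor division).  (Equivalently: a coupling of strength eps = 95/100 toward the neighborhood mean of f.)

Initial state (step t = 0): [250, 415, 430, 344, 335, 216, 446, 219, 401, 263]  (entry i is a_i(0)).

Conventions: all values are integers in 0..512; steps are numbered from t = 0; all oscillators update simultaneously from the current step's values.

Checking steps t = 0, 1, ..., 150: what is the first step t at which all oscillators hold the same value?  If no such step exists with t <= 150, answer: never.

Answer: never
Key observation: The state at step 24 reappears at step 36 — the system is in a cycle of period 12 from step 24 on.  No step 0..36 is synchronized, and the cycle repeats forever, so no step up to 150 (or ever) has all oscillators equal.

Derivation:
t=0: [250, 415, 430, 344, 335, 216, 446, 219, 401, 263]  (not all equal)
t=1: [230, 248, 160, 195, 186, 128, 241, 206, 172, 150]  (not all equal)
t=2: [237, 200, 214, 229, 228, 242, 201, 279, 170, 247]  (not all equal)
t=3: [271, 277, 235, 265, 263, 220, 276, 257, 265, 253]  (not all equal)
t=4: [294, 279, 289, 280, 287, 281, 294, 280, 268, 285]  (not all equal)
t=5: [272, 272, 279, 259, 261, 280, 265, 265, 268, 260]  (not all equal)
t=6: [292, 281, 291, 278, 293, 283, 295, 282, 274, 292]  (not all equal)
t=7: [271, 269, 276, 260, 257, 275, 257, 265, 265, 256]  (not all equal)
t=8: [292, 284, 292, 280, 300, 287, 300, 284, 278, 300]  (not all equal)
t=9: [269, 266, 273, 259, 249, 271, 249, 263, 262, 249]  (not all equal)
t=10: [294, 288, 294, 284, 293, 291, 293, 287, 282, 293]  (not all equal)
t=11: [265, 262, 268, 256, 257, 266, 257, 259, 258, 257]  (not all equal)
t=12: [298, 293, 299, 289, 300, 296, 300, 292, 288, 300]  (not all equal)
t=13: [260, 256, 261, 251, 249, 259, 249, 254, 252, 249]  (not all equal)
t=14: [296, 298, 295, 295, 293, 298, 293, 298, 296, 293]  (not all equal)
t=15: [253, 252, 254, 254, 257, 252, 257, 252, 253, 257]  (not all equal)
t=16: [297, 296, 298, 298, 300, 296, 300, 296, 297, 300]  (not all equal)
t=17: [253, 254, 252, 252, 249, 253, 249, 253, 253, 249]  (not all equal)
t=18: [296, 297, 296, 296, 293, 297, 293, 297, 296, 293]  (not all equal)
t=19: [253, 253, 254, 254, 257, 253, 257, 253, 253, 257]  (not all equal)
t=20: [297, 297, 298, 298, 300, 297, 300, 297, 297, 300]  (not all equal)
t=21: [252, 253, 252, 252, 249, 253, 249, 253, 252, 249]  (not all equal)
t=22: [296, 297, 296, 296, 293, 296, 293, 296, 296, 293]  (not all equal)
t=23: [254, 253, 254, 254, 257, 253, 257, 253, 254, 257]  (not all equal)
t=24: [298, 297, 299, 299, 300, 297, 300, 297, 298, 300]  (not all equal)
t=25: [251, 253, 250, 250, 249, 252, 249, 252, 251, 249]  (not all equal)
t=26: [295, 296, 294, 294, 293, 296, 293, 296, 295, 293]  (not all equal)
t=27: [255, 254, 255, 255, 257, 254, 257, 254, 255, 257]  (not all equal)
t=28: [299, 299, 300, 300, 300, 299, 300, 299, 299, 300]  (not all equal)
t=29: [249, 250, 249, 249, 249, 250, 249, 250, 249, 249]  (not all equal)
t=30: [293, 294, 293, 293, 293, 293, 293, 293, 293, 293]  (not all equal)
t=31: [257, 256, 257, 257, 257, 256, 257, 256, 257, 257]  (not all equal)
t=32: [300, 301, 300, 300, 300, 300, 300, 300, 300, 300]  (not all equal)
t=33: [249, 248, 249, 249, 249, 248, 249, 248, 249, 249]  (not all equal)
t=34: [292, 292, 293, 293, 293, 292, 293, 292, 292, 293]  (not all equal)
t=35: [258, 259, 257, 257, 257, 259, 257, 259, 258, 257]  (not all equal)
t=36: [298, 297, 299, 299, 300, 297, 300, 297, 298, 300]  (not all equal)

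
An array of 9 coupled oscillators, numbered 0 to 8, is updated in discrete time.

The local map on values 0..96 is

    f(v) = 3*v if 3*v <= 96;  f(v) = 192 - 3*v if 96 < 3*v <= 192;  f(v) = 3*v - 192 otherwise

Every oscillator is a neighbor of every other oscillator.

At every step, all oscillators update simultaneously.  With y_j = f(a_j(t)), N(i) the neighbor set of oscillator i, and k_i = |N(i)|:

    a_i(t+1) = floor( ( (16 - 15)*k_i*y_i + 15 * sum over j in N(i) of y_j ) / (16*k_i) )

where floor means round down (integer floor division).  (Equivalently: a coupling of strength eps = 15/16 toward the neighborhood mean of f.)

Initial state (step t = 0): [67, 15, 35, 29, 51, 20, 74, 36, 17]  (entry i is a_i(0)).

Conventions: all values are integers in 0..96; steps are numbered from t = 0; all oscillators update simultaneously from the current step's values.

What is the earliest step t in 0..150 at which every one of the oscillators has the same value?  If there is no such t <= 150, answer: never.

Simulating step by step:
t=0: [67, 15, 35, 29, 51, 20, 74, 36, 17]  (not all equal)
t=1: [57, 55, 52, 52, 55, 54, 56, 53, 54]  (not all equal)
t=2: [29, 29, 28, 28, 29, 29, 29, 29, 29]  (not all equal)
t=3: [86, 86, 86, 86, 86, 86, 86, 86, 86]  (all equal)

Answer: 3
Key observation: Synchronization is absorbing here: once all oscillators are equal they stay equal, and step 3 is the first all-equal step.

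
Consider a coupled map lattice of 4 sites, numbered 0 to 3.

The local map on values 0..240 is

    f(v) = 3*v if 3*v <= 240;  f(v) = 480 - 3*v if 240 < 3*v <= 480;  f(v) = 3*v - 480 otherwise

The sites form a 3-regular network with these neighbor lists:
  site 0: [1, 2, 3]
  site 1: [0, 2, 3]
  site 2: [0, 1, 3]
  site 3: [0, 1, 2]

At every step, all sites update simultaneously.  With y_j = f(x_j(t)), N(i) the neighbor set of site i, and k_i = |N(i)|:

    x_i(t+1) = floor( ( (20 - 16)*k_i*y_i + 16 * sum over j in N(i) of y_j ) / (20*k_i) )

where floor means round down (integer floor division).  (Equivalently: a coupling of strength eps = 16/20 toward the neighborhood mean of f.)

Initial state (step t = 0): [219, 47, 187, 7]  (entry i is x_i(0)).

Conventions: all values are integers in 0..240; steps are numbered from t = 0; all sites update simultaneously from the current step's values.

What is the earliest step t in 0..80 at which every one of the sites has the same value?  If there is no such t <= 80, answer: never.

Simulating step by step:
t=0: [219, 47, 187, 7]  (not all equal)
t=1: [100, 102, 106, 110]  (not all equal)
t=2: [165, 166, 166, 167]  (not all equal)
t=3: [18, 18, 18, 17]  (not all equal)
t=4: [53, 53, 53, 53]  (all equal)

Answer: 4
Key observation: Synchronization is absorbing here: once all sites are equal they stay equal, and step 4 is the first all-equal step.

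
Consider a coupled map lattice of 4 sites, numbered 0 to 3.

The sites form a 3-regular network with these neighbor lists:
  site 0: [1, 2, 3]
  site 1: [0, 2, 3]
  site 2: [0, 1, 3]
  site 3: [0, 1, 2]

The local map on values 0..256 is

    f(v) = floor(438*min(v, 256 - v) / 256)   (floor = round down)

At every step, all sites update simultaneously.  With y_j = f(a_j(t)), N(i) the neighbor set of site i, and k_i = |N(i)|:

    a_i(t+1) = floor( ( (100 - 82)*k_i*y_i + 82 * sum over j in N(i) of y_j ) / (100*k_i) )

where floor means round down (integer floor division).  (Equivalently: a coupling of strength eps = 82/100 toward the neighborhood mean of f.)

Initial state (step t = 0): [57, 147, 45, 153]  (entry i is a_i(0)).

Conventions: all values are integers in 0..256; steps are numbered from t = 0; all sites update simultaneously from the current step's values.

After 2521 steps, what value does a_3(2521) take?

Simulating step by step:
t=0: [57, 147, 45, 153]
t=1: [137, 128, 139, 129]
t=2: [210, 208, 210, 209]
t=3: [79, 79, 79, 79]
t=4: [135, 135, 135, 135]
t=5: [207, 207, 207, 207]
t=6: [83, 83, 83, 83]
t=7: [142, 142, 142, 142]
t=8: [195, 195, 195, 195]
t=9: [104, 104, 104, 104]
t=10: [177, 177, 177, 177]
t=11: [135, 135, 135, 135]

Answer: a_3(2521) = 195
Key observation: The state at step 4, [135, 135, 135, 135], reappears at step 11: the system is in a cycle of period 7 from step 4 on.  Therefore the state at step 2521 equals the state at step 4 + ((2521 - 4) mod 7) = 8, which is [195, 195, 195, 195].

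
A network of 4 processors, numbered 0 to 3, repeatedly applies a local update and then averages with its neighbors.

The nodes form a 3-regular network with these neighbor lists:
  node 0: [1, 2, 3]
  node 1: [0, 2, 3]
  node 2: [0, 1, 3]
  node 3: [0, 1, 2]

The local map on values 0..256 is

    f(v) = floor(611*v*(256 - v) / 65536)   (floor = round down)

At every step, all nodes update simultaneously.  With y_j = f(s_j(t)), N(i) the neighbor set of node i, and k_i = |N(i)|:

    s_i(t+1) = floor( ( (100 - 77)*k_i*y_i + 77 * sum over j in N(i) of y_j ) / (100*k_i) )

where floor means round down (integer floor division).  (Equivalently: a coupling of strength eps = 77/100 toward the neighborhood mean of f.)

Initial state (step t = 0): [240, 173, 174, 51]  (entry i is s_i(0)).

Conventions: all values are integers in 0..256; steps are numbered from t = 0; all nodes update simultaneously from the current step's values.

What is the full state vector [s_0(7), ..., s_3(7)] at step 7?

Answer: [149, 149, 149, 149]

Derivation:
t=0: [240, 173, 174, 51]
t=1: [101, 98, 98, 99]
t=2: [144, 144, 144, 144]
t=3: [150, 150, 150, 150]
t=4: [148, 148, 148, 148]
t=5: [149, 149, 149, 149]
t=6: [148, 148, 148, 148]
t=7: [149, 149, 149, 149]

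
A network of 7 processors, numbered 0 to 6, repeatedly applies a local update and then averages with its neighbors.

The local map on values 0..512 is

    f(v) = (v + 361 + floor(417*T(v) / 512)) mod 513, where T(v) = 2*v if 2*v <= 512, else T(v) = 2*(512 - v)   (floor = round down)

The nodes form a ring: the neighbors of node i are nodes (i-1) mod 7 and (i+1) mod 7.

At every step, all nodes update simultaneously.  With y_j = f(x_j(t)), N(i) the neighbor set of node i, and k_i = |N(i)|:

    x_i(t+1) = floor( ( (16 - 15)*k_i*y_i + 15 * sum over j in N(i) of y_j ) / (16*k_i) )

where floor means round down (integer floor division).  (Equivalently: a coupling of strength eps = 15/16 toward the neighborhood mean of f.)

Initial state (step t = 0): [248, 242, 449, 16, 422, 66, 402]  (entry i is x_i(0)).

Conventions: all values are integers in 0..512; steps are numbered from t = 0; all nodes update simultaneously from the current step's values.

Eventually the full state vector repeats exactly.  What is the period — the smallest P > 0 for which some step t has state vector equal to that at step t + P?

Simulating step by step:
t=0: [248, 242, 449, 16, 422, 66, 402]
t=1: [459, 451, 440, 407, 224, 397, 270]
t=2: [451, 398, 411, 420, 429, 471, 418]
t=3: [423, 411, 423, 417, 401, 413, 393]
t=4: [427, 415, 420, 421, 421, 430, 419]
t=5: [419, 415, 418, 417, 414, 417, 412]
t=6: [421, 418, 419, 419, 419, 421, 418]
t=7: [418, 417, 418, 418, 417, 418, 417]
t=8: [419, 419, 419, 419, 419, 419, 419]
t=9: [418, 418, 418, 418, 418, 418, 418]
t=10: [419, 419, 419, 419, 419, 419, 419]

Answer: 2
Key observation: The state at step 8, [419, 419, 419, 419, 419, 419, 419], reappears at step 10 — and no state repeats earlier — so the cycle the system enters has period 2.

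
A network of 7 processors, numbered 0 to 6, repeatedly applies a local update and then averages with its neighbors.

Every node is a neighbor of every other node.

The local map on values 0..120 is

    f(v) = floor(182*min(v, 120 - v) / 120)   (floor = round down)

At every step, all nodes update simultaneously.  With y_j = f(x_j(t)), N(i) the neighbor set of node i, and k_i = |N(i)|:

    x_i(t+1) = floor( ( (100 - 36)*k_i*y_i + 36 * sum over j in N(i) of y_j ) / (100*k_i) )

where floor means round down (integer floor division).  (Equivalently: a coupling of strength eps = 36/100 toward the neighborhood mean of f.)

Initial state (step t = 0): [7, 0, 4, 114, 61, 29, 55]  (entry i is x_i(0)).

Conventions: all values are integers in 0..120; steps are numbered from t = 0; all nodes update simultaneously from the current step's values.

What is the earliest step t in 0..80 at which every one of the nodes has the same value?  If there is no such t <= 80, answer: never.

Simulating step by step:
t=0: [7, 0, 4, 114, 61, 29, 55]  (not all equal)
t=1: [20, 14, 17, 19, 66, 39, 62]  (not all equal)
t=2: [37, 32, 34, 36, 66, 54, 70]  (not all equal)
t=3: [59, 54, 56, 58, 73, 73, 70]  (not all equal)
t=4: [85, 80, 82, 83, 74, 74, 76]  (not all equal)
t=5: [56, 60, 58, 58, 65, 65, 64]  (not all equal)
t=6: [84, 88, 86, 86, 84, 84, 84]  (not all equal)
t=7: [53, 49, 51, 51, 53, 53, 53]  (not all equal)
t=8: [79, 75, 77, 77, 79, 79, 79]  (not all equal)
t=9: [62, 66, 64, 64, 62, 62, 62]  (not all equal)
t=10: [86, 82, 84, 84, 86, 86, 86]  (not all equal)
t=11: [51, 55, 53, 53, 51, 51, 51]  (not all equal)
t=12: [77, 81, 79, 79, 77, 77, 77]  (not all equal)
t=13: [64, 60, 62, 62, 64, 64, 64]  (not all equal)
t=14: [84, 88, 86, 86, 84, 84, 84]  (not all equal)

Answer: never
Key observation: The state at step 6 reappears at step 14 — the system is in a cycle of period 8 from step 6 on.  No step 0..14 is synchronized, and the cycle repeats forever, so no step up to 80 (or ever) has all nodes equal.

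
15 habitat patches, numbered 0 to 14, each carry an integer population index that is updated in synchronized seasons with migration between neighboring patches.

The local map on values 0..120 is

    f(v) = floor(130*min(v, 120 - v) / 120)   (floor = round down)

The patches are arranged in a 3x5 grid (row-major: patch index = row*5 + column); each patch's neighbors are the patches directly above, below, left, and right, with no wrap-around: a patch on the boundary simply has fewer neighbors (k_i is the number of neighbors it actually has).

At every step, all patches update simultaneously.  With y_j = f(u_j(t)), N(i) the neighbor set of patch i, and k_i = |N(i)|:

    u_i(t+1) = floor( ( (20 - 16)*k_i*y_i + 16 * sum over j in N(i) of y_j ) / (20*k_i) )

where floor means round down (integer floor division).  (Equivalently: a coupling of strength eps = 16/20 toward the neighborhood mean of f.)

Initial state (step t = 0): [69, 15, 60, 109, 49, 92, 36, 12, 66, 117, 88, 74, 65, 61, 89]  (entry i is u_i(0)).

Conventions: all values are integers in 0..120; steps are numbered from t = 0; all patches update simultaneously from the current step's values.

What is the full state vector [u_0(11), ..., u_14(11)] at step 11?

Simulating step by step:
t=0: [69, 15, 60, 109, 49, 92, 36, 12, 66, 117, 88, 74, 65, 61, 89]
t=1: [29, 45, 23, 49, 16, 40, 29, 46, 29, 39, 38, 45, 45, 52, 33]
t=2: [42, 32, 44, 29, 41, 36, 43, 36, 46, 30, 44, 41, 50, 41, 46]
t=3: [38, 43, 37, 43, 34, 44, 40, 47, 39, 44, 42, 48, 44, 49, 40]
t=4: [45, 42, 45, 40, 44, 43, 47, 44, 47, 41, 48, 46, 50, 45, 48]
t=5: [46, 47, 45, 47, 44, 49, 47, 49, 46, 48, 48, 51, 49, 51, 47]
t=6: [51, 49, 50, 48, 50, 50, 52, 50, 51, 49, 53, 52, 54, 51, 52]
t=7: [53, 54, 53, 53, 52, 55, 54, 55, 53, 54, 55, 56, 55, 56, 54]
t=8: [58, 57, 57, 56, 57, 58, 58, 58, 58, 57, 59, 58, 59, 58, 58]
t=9: [61, 61, 61, 61, 60, 62, 61, 62, 61, 61, 62, 62, 62, 62, 61]
t=10: [62, 63, 62, 63, 63, 62, 62, 62, 62, 63, 62, 62, 62, 62, 62]
t=11: [61, 61, 61, 61, 61, 62, 61, 62, 61, 61, 62, 62, 62, 62, 61]

Answer: [61, 61, 61, 61, 61, 62, 61, 62, 61, 61, 62, 62, 62, 62, 61]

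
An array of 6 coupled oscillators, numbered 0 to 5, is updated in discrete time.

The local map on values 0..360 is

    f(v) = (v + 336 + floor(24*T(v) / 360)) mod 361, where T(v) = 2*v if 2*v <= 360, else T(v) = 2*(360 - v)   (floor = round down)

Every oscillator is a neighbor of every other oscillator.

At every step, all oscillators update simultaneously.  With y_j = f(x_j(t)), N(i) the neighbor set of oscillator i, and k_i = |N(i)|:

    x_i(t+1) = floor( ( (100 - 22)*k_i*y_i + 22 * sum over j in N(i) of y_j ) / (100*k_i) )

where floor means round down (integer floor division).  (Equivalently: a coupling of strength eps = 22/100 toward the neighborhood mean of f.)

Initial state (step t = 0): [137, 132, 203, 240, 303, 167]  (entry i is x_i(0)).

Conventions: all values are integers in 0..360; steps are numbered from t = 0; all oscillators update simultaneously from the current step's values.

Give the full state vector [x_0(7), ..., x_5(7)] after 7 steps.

Simulating step by step:
t=0: [137, 132, 203, 240, 303, 167]
t=1: [145, 141, 195, 219, 259, 170]
t=2: [150, 146, 189, 204, 229, 170]
t=3: [153, 149, 183, 193, 209, 169]
t=4: [154, 150, 178, 185, 195, 167]
t=5: [154, 151, 173, 179, 185, 165]
t=6: [153, 150, 169, 173, 178, 162]
t=7: [151, 149, 164, 168, 171, 158]

Answer: [151, 149, 164, 168, 171, 158]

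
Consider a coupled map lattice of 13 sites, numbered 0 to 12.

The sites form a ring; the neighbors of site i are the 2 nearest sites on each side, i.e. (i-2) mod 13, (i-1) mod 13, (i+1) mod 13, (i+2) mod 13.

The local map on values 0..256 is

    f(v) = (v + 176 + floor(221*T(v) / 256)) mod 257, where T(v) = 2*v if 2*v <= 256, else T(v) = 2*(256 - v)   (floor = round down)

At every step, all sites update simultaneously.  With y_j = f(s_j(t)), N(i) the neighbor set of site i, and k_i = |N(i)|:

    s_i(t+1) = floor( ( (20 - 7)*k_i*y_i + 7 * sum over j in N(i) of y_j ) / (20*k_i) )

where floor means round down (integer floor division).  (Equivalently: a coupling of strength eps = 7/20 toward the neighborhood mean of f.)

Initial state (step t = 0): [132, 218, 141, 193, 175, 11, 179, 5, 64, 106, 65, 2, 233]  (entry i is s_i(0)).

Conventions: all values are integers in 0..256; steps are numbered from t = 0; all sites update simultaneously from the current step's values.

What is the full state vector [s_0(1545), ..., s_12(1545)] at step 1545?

Simulating step by step:
t=0: [132, 218, 141, 193, 175, 11, 179, 5, 64, 106, 65, 2, 233]
t=1: [55, 168, 58, 199, 208, 209, 212, 187, 123, 184, 121, 161, 166]
t=2: [114, 207, 114, 204, 197, 210, 212, 224, 244, 232, 245, 227, 225]
t=3: [221, 212, 224, 213, 215, 208, 204, 197, 187, 191, 185, 197, 199]
t=4: [203, 205, 200, 205, 204, 209, 212, 217, 222, 221, 223, 216, 214]
t=5: [211, 211, 214, 212, 211, 208, 205, 203, 199, 200, 199, 204, 205]
t=6: [207, 207, 205, 206, 207, 209, 211, 213, 215, 214, 215, 212, 211]
t=7: [209, 210, 211, 210, 209, 208, 207, 206, 204, 205, 204, 206, 207]
t=8: [209, 208, 207, 208, 208, 209, 210, 210, 211, 211, 211, 210, 210]
t=9: [208, 209, 209, 209, 209, 208, 208, 207, 207, 207, 207, 207, 208]
t=10: [209, 209, 209, 209, 209, 209, 209, 209, 209, 210, 209, 209, 209]
t=11: [209, 209, 209, 209, 209, 209, 209, 208, 208, 208, 208, 208, 209]
t=12: [209, 209, 209, 209, 209, 209, 209, 209, 209, 209, 209, 209, 209]
t=13: [209, 209, 209, 209, 209, 209, 209, 209, 209, 209, 209, 209, 209]

Answer: [209, 209, 209, 209, 209, 209, 209, 209, 209, 209, 209, 209, 209]
Key observation: The state at step 12, [209, 209, 209, 209, 209, 209, 209, 209, 209, 209, 209, 209, 209], reappears at step 13: the system is in a cycle of period 1 from step 12 on.  Therefore the state at step 1545 equals the state at step 12 + ((1545 - 12) mod 1) = 12, which is [209, 209, 209, 209, 209, 209, 209, 209, 209, 209, 209, 209, 209].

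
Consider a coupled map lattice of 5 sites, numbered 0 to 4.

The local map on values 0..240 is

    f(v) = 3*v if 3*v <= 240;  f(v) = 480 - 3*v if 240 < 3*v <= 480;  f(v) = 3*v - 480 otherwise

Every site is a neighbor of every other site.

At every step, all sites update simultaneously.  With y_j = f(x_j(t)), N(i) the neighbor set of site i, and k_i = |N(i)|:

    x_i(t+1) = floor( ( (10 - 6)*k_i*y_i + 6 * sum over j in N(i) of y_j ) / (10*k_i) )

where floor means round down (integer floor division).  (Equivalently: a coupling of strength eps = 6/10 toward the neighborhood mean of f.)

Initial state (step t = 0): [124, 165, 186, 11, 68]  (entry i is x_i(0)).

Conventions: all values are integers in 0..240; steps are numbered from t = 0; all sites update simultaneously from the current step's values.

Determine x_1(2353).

Answer: x_1(2353) = 180
Key observation: The state at step 14, [60, 60, 60, 60, 62], reappears at step 16: the system is in a cycle of period 2 from step 14 on.  Therefore the state at step 2353 equals the state at step 14 + ((2353 - 14) mod 2) = 15, which is [180, 180, 180, 180, 182].

Derivation:
t=0: [124, 165, 186, 11, 68]
t=1: [92, 69, 85, 73, 116]
t=2: [199, 199, 204, 202, 181]
t=3: [112, 112, 116, 114, 99]
t=4: [147, 147, 144, 145, 156]
t=5: [37, 37, 39, 38, 30]
t=6: [109, 109, 110, 109, 103]
t=7: [155, 155, 154, 155, 159]
t=8: [13, 13, 14, 13, 10]
t=9: [38, 38, 38, 38, 35]
t=10: [112, 112, 112, 112, 110]
t=11: [144, 144, 144, 144, 146]
t=12: [47, 47, 47, 47, 45]
t=13: [140, 140, 140, 140, 138]
t=14: [60, 60, 60, 60, 62]
t=15: [180, 180, 180, 180, 182]
t=16: [60, 60, 60, 60, 62]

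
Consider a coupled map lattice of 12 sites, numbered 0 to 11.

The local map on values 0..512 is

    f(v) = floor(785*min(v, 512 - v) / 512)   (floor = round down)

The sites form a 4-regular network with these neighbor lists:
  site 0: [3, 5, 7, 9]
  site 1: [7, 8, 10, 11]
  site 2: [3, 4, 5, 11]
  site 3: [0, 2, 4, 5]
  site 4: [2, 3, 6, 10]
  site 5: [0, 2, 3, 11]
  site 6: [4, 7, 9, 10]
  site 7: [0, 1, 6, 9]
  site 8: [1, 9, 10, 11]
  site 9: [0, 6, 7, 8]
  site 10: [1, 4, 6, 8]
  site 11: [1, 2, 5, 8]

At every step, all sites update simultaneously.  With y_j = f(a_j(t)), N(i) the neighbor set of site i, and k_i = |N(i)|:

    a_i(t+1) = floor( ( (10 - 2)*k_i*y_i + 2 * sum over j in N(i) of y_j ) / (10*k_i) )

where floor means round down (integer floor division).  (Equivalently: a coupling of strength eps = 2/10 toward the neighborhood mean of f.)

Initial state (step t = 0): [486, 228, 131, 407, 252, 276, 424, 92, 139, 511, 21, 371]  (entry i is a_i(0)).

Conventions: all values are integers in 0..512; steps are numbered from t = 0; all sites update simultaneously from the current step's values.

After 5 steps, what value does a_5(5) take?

Answer: a_5(5) = 340

Derivation:
t=0: [486, 228, 131, 407, 252, 276, 424, 92, 139, 511, 21, 371]
t=1: [64, 309, 216, 177, 335, 319, 135, 138, 200, 27, 79, 228]
t=2: [119, 298, 324, 266, 263, 288, 197, 201, 285, 73, 151, 341]
t=3: [202, 319, 298, 361, 364, 329, 293, 292, 325, 145, 252, 274]
t=4: [300, 304, 317, 241, 244, 285, 326, 327, 292, 240, 365, 350]
t=5: [328, 309, 305, 362, 358, 340, 290, 291, 327, 355, 245, 263]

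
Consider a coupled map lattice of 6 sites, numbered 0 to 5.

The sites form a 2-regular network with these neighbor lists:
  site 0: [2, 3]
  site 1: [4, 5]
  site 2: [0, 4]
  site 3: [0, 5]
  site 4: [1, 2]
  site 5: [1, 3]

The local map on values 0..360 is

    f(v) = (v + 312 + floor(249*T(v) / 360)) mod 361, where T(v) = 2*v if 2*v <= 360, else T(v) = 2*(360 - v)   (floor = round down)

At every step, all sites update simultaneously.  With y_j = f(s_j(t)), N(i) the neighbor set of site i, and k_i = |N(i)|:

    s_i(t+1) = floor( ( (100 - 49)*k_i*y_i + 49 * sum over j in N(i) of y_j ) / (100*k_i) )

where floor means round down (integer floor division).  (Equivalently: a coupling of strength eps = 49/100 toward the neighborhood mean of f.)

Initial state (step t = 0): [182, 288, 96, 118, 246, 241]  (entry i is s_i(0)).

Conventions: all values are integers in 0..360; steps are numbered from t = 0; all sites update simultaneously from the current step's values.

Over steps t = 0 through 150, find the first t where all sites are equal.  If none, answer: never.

Answer: 7
Key observation: Synchronization is absorbing here: once all sites are equal they stay equal, and step 7 is the first all-equal step.

Derivation:
t=0: [182, 288, 96, 118, 246, 241]  (not all equal)
t=1: [109, 346, 182, 209, 307, 321]  (not all equal)
t=2: [113, 321, 141, 134, 250, 244]  (not all equal)
t=3: [248, 339, 286, 278, 329, 326]  (not all equal)
t=4: [346, 320, 338, 340, 325, 327]  (not all equal)
t=5: [317, 324, 319, 318, 323, 322]  (not all equal)
t=6: [326, 324, 326, 326, 325, 325]  (not all equal)
t=7: [324, 324, 324, 324, 324, 324]  (all equal)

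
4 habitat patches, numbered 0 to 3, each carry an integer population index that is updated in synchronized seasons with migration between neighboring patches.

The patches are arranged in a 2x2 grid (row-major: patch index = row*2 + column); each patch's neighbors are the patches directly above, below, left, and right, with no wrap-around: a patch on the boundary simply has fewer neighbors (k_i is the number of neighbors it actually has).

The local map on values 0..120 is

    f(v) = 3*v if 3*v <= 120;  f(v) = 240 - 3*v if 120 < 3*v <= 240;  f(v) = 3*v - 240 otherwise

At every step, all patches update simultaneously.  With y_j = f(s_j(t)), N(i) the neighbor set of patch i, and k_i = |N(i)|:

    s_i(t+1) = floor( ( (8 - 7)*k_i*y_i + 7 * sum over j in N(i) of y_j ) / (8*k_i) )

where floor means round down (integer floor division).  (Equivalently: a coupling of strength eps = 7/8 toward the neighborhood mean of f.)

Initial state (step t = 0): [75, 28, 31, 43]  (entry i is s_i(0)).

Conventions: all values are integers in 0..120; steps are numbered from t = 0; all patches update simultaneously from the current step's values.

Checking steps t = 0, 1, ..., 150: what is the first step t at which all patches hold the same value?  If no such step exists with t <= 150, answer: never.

Simulating step by step:
t=0: [75, 28, 31, 43]  (not all equal)
t=1: [79, 65, 66, 91]  (not all equal)
t=2: [38, 21, 21, 42]  (not all equal)
t=3: [69, 107, 107, 69]  (not all equal)
t=4: [75, 39, 39, 75]  (not all equal)
t=5: [104, 27, 27, 104]  (not all equal)
t=6: [79, 73, 73, 79]  (not all equal)
t=7: [18, 5, 5, 18]  (not all equal)
t=8: [19, 49, 49, 19]  (not all equal)
t=9: [88, 61, 61, 88]  (not all equal)
t=10: [52, 28, 28, 52]  (not all equal)
t=11: [84, 84, 84, 84]  (all equal)

Answer: 11
Key observation: Synchronization is absorbing here: once all patches are equal they stay equal, and step 11 is the first all-equal step.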